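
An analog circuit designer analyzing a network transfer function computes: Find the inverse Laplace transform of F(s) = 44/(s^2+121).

Standard pair: w/(s^2+w^2) <-> sin(wt)*u(t)
Recognize w^2 = 121, so w = 11; numerator 44 = 4*11.
f(t) = 4*sin(11t)*u(t)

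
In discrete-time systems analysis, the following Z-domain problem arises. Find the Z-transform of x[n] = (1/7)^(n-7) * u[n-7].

Time-shifting property: if X(z) = Z{x[n]}, then Z{x[n-d]} = z^(-d) * X(z)
X(z) = z/(z - 1/7) for x[n] = (1/7)^n * u[n]
Z{x[n-7]} = z^(-7) * z/(z - 1/7) = z^(-6)/(z - 1/7)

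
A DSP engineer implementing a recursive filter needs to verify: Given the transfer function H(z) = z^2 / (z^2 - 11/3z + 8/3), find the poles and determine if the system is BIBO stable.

Poles are roots of the denominator: z^2 - 11/3z + 8/3 = 0.
Quadratic formula: z = [-(-11/3) +/- sqrt((-11/3)^2 - 4*(8/3))] / 2
Discriminant = 121/9 - 32/3 = 25/9; sqrt = 5/3.
z = (11/3 +/- 5/3) / 2 => z = 8/3 or z = 1.
|p1| = 8/3, |p2| = 1.
For BIBO stability, all poles must lie inside the unit circle (|p| < 1).
System is UNSTABLE since at least one |p| >= 1.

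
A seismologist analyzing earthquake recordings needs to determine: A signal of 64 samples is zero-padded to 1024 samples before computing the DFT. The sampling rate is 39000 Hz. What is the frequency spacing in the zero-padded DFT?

Original DFT: N = 64, resolution = f_s/N = 39000/64 = 4875/8 Hz
Zero-padded DFT: N = 1024, resolution = f_s/N = 39000/1024 = 4875/128 Hz
Zero-padding interpolates the spectrum (finer frequency grid)
but does NOT improve the true spectral resolution (ability to resolve close frequencies).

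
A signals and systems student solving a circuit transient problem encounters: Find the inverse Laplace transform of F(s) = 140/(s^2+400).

Standard pair: w/(s^2+w^2) <-> sin(wt)*u(t)
Recognize w^2 = 400, so w = 20; numerator 140 = 7*20.
f(t) = 7*sin(20t)*u(t)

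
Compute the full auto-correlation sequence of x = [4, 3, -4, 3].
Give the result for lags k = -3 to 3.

r_xx[k] = sum_m x[m]*x[m+k], indexed from 0, for k = -3 to 3:
  r_xx[-3] = x[3]*x[0] = 12
  r_xx[-2] = x[2]*x[0] + x[3]*x[1] = -7
  r_xx[-1] = x[1]*x[0] + x[2]*x[1] + x[3]*x[2] = -12
  r_xx[0] = x[0]*x[0] + x[1]*x[1] + x[2]*x[2] + x[3]*x[3] = 50
  r_xx[1] = x[0]*x[1] + x[1]*x[2] + x[2]*x[3] = -12
  r_xx[2] = x[0]*x[2] + x[1]*x[3] = -7
  r_xx[3] = x[0]*x[3] = 12
r_xx = [12, -7, -12, 50, -12, -7, 12]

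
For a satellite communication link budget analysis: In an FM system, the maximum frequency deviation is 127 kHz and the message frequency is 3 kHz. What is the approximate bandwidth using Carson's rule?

Carson's rule: BW = 2*(delta_f + f_m)
= 2*(127 + 3) kHz = 260 kHz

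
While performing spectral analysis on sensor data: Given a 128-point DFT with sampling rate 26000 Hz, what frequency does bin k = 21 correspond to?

The frequency of DFT bin k is: f_k = k * f_s / N
f_21 = 21 * 26000 / 128 = 34125/8 Hz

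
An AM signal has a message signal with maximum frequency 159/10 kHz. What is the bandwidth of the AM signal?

In AM (double-sideband), the bandwidth is twice the message frequency.
BW = 2 * f_m = 2 * 159/10 kHz = 159/5 kHz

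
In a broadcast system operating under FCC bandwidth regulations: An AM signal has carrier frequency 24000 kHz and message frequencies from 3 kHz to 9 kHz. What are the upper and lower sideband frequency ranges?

Upper sideband (USB) = fc + [fm_low, fm_high] = 24000 + [3, 9] = [24003, 24009] kHz
Lower sideband (LSB) = fc - [fm_high, fm_low] = 24000 - [9, 3] = [23991, 23997] kHz
Total occupied spectrum: 23991 kHz to 24009 kHz (plus carrier at 24000 kHz)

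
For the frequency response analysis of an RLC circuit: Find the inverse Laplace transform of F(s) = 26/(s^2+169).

Standard pair: w/(s^2+w^2) <-> sin(wt)*u(t)
Recognize w^2 = 169, so w = 13; numerator 26 = 2*13.
f(t) = 2*sin(13t)*u(t)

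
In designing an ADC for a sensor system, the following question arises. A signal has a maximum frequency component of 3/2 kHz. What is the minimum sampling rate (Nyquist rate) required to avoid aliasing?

By the Nyquist-Shannon sampling theorem,
the minimum sampling rate (Nyquist rate) must be at least 2 * f_max.
Nyquist rate = 2 * 3/2 kHz = 3 kHz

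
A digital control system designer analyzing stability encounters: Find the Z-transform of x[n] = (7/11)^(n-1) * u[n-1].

Time-shifting property: if X(z) = Z{x[n]}, then Z{x[n-d]} = z^(-d) * X(z)
X(z) = z/(z - 7/11) for x[n] = (7/11)^n * u[n]
Z{x[n-1]} = z^(-1) * z/(z - 7/11) = 1/(z - 7/11)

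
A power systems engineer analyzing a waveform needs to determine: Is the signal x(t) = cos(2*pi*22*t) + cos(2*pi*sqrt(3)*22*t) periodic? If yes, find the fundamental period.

f1 = 22 Hz, f2 = 22*sqrt(3) Hz
Ratio f2/f1 = sqrt(3), which is irrational.
Since the frequency ratio is irrational, no common period exists.
The signal is not periodic.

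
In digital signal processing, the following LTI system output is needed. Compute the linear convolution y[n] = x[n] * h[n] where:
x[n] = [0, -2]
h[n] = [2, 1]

y[n] = sum_k x[k]*h[n-k]. Output length = len(x) + len(h) - 1 = 2 + 2 - 1 = 3.
y[0] = 0*2 = 0
y[1] = -2*2 + 0*1 = -4
y[2] = -2*1 = -2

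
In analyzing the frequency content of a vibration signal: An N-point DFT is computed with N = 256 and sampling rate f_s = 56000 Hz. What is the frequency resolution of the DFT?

DFT frequency resolution = f_s / N
= 56000 / 256 = 875/4 Hz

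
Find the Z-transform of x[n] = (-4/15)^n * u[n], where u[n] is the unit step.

The Z-transform of a^n * u[n] is z/(z-a) for |z| > |a|.
Here a = -4/15, so X(z) = z/(z - (-4/15)) = 15z/(15z + 4)
ROC: |z| > 4/15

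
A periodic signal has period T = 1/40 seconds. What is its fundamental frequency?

The fundamental frequency is the reciprocal of the period.
f = 1/T = 1/(1/40) = 40 Hz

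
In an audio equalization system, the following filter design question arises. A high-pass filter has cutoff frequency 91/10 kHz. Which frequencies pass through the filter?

A high-pass filter passes all frequencies above the cutoff frequency 91/10 kHz and attenuates lower frequencies.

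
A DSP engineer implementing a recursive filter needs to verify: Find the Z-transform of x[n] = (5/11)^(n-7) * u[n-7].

Time-shifting property: if X(z) = Z{x[n]}, then Z{x[n-d]} = z^(-d) * X(z)
X(z) = z/(z - 5/11) for x[n] = (5/11)^n * u[n]
Z{x[n-7]} = z^(-7) * z/(z - 5/11) = z^(-6)/(z - 5/11)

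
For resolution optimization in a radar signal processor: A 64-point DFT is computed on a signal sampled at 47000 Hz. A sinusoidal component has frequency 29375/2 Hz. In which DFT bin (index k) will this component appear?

DFT frequency resolution = f_s/N = 47000/64 = 5875/8 Hz
Bin index k = f_signal / resolution = 29375/2 / 5875/8 = 20
The signal frequency 29375/2 Hz falls in DFT bin k = 20.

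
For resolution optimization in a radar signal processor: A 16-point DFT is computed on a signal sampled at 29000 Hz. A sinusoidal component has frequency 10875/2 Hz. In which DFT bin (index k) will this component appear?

DFT frequency resolution = f_s/N = 29000/16 = 3625/2 Hz
Bin index k = f_signal / resolution = 10875/2 / 3625/2 = 3
The signal frequency 10875/2 Hz falls in DFT bin k = 3.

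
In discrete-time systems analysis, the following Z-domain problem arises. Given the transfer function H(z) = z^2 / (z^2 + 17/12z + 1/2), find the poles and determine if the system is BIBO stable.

Poles are roots of the denominator: z^2 + 17/12z + 1/2 = 0.
Quadratic formula: z = [-(17/12) +/- sqrt((17/12)^2 - 4*(1/2))] / 2
Discriminant = 289/144 - 2 = 1/144; sqrt = 1/12.
z = (-17/12 +/- 1/12) / 2 => z = -2/3 or z = -3/4.
|p1| = 2/3, |p2| = 3/4.
For BIBO stability, all poles must lie inside the unit circle (|p| < 1).
System is STABLE since both |p| < 1.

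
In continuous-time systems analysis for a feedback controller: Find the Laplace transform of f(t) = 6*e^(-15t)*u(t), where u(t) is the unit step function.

Standard Laplace transform pair:
e^(-at)*u(t) <-> 1/(s+a)
With a = 15: L{6*e^(-15t)*u(t)} = 6/(s+15), ROC: Re(s) > -15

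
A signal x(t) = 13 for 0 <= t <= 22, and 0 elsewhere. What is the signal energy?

Energy = integral of |x(t)|^2 dt over the signal duration
= 13^2 * 22 = 169 * 22 = 3718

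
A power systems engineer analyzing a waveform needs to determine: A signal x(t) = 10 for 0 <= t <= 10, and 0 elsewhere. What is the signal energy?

Energy = integral of |x(t)|^2 dt over the signal duration
= 10^2 * 10 = 100 * 10 = 1000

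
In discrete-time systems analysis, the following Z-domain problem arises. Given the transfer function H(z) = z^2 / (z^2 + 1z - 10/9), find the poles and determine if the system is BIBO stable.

Poles are roots of the denominator: z^2 + 1z - 10/9 = 0.
Quadratic formula: z = [-(1) +/- sqrt((1)^2 - 4*(-10/9))] / 2
Discriminant = 1 + 40/9 = 49/9; sqrt = 7/3.
z = (-1 +/- 7/3) / 2 => z = 2/3 or z = -5/3.
|p1| = 5/3, |p2| = 2/3.
For BIBO stability, all poles must lie inside the unit circle (|p| < 1).
System is UNSTABLE since at least one |p| >= 1.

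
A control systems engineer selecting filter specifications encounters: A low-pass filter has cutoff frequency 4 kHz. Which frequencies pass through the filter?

A low-pass filter passes all frequencies below the cutoff frequency 4 kHz and attenuates higher frequencies.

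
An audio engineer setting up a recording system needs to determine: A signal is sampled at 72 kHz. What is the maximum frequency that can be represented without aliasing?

The maximum frequency that can be represented without aliasing
is the Nyquist frequency: f_max = f_s / 2 = 72 kHz / 2 = 36 kHz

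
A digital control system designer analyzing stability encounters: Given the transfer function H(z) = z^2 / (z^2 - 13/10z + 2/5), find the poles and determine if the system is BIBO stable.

Poles are roots of the denominator: z^2 - 13/10z + 2/5 = 0.
Quadratic formula: z = [-(-13/10) +/- sqrt((-13/10)^2 - 4*(2/5))] / 2
Discriminant = 169/100 - 8/5 = 9/100; sqrt = 3/10.
z = (13/10 +/- 3/10) / 2 => z = 4/5 or z = 1/2.
|p1| = 4/5, |p2| = 1/2.
For BIBO stability, all poles must lie inside the unit circle (|p| < 1).
System is STABLE since both |p| < 1.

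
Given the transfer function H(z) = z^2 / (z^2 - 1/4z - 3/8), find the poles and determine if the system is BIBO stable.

Poles are roots of the denominator: z^2 - 1/4z - 3/8 = 0.
Quadratic formula: z = [-(-1/4) +/- sqrt((-1/4)^2 - 4*(-3/8))] / 2
Discriminant = 1/16 + 3/2 = 25/16; sqrt = 5/4.
z = (1/4 +/- 5/4) / 2 => z = 3/4 or z = -1/2.
|p1| = 1/2, |p2| = 3/4.
For BIBO stability, all poles must lie inside the unit circle (|p| < 1).
System is STABLE since both |p| < 1.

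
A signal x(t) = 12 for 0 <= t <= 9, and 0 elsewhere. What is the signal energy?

Energy = integral of |x(t)|^2 dt over the signal duration
= 12^2 * 9 = 144 * 9 = 1296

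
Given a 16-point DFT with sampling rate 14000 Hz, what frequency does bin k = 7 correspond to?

The frequency of DFT bin k is: f_k = k * f_s / N
f_7 = 7 * 14000 / 16 = 6125 Hz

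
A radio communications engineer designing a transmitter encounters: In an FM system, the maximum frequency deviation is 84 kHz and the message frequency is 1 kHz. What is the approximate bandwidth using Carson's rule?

Carson's rule: BW = 2*(delta_f + f_m)
= 2*(84 + 1) kHz = 170 kHz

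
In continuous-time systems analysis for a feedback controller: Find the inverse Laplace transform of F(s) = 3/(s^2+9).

Standard pair: w/(s^2+w^2) <-> sin(wt)*u(t)
Recognize w^2 = 9, so w = 3; numerator 3 = 1*3.
f(t) = sin(3t)*u(t)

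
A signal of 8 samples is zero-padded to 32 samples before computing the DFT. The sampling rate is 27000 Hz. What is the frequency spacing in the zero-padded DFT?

Original DFT: N = 8, resolution = f_s/N = 27000/8 = 3375 Hz
Zero-padded DFT: N = 32, resolution = f_s/N = 27000/32 = 3375/4 Hz
Zero-padding interpolates the spectrum (finer frequency grid)
but does NOT improve the true spectral resolution (ability to resolve close frequencies).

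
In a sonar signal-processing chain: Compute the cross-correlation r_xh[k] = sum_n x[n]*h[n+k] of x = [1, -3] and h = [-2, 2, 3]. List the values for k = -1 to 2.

Both sequences indexed from 0 and zero outside their support.
Lags with overlap: k = -1 to 2.
  r_xh[-1] = x[1]*h[0] = 6
  r_xh[0] = x[0]*h[0] + x[1]*h[1] = -8
  r_xh[1] = x[0]*h[1] + x[1]*h[2] = -7
  r_xh[2] = x[0]*h[2] = 3
r_xh = [6, -8, -7, 3] (for k = -1, ..., 2)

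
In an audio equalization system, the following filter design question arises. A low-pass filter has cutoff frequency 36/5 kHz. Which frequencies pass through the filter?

A low-pass filter passes all frequencies below the cutoff frequency 36/5 kHz and attenuates higher frequencies.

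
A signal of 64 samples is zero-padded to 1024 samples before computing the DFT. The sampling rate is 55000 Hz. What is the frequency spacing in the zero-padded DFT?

Original DFT: N = 64, resolution = f_s/N = 55000/64 = 6875/8 Hz
Zero-padded DFT: N = 1024, resolution = f_s/N = 55000/1024 = 6875/128 Hz
Zero-padding interpolates the spectrum (finer frequency grid)
but does NOT improve the true spectral resolution (ability to resolve close frequencies).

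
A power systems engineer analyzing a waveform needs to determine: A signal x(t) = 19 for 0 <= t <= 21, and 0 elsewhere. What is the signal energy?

Energy = integral of |x(t)|^2 dt over the signal duration
= 19^2 * 21 = 361 * 21 = 7581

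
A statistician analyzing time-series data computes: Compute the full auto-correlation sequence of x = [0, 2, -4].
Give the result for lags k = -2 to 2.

r_xx[k] = sum_m x[m]*x[m+k], indexed from 0, for k = -2 to 2:
  r_xx[-2] = x[2]*x[0] = 0
  r_xx[-1] = x[1]*x[0] + x[2]*x[1] = -8
  r_xx[0] = x[0]*x[0] + x[1]*x[1] + x[2]*x[2] = 20
  r_xx[1] = x[0]*x[1] + x[1]*x[2] = -8
  r_xx[2] = x[0]*x[2] = 0
r_xx = [0, -8, 20, -8, 0]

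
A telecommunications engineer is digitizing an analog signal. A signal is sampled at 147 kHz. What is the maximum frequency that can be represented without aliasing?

The maximum frequency that can be represented without aliasing
is the Nyquist frequency: f_max = f_s / 2 = 147 kHz / 2 = 147/2 kHz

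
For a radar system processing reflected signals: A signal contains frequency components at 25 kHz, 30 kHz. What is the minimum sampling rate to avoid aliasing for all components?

The highest frequency component is f_max = 30 kHz.
Nyquist rate = 2 * f_max = 2 * 30 kHz = 60 kHz.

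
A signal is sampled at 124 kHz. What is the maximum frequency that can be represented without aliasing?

The maximum frequency that can be represented without aliasing
is the Nyquist frequency: f_max = f_s / 2 = 124 kHz / 2 = 62 kHz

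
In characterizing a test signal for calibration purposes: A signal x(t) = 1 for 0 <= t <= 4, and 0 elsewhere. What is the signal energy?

Energy = integral of |x(t)|^2 dt over the signal duration
= 1^2 * 4 = 1 * 4 = 4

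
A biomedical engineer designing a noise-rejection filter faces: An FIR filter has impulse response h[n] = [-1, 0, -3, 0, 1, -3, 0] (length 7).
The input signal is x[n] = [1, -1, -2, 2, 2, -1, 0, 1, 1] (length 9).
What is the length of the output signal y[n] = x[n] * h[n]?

For linear convolution, the output length is:
len(y) = len(x) + len(h) - 1 = 9 + 7 - 1 = 15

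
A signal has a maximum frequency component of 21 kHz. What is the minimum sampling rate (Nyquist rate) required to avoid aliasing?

By the Nyquist-Shannon sampling theorem,
the minimum sampling rate (Nyquist rate) must be at least 2 * f_max.
Nyquist rate = 2 * 21 kHz = 42 kHz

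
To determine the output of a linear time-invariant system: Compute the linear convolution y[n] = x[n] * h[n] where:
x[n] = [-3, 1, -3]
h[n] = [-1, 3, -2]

y[n] = sum_k x[k]*h[n-k]. Output length = len(x) + len(h) - 1 = 3 + 3 - 1 = 5.
y[0] = -3*-1 = 3
y[1] = 1*-1 + -3*3 = -10
y[2] = -3*-1 + 1*3 + -3*-2 = 12
y[3] = -3*3 + 1*-2 = -11
y[4] = -3*-2 = 6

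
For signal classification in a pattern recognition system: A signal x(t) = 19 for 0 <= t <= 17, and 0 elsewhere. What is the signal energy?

Energy = integral of |x(t)|^2 dt over the signal duration
= 19^2 * 17 = 361 * 17 = 6137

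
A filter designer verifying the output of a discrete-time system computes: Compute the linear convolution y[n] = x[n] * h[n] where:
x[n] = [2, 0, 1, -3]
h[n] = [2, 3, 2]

y[n] = sum_k x[k]*h[n-k]. Output length = len(x) + len(h) - 1 = 4 + 3 - 1 = 6.
y[0] = 2*2 = 4
y[1] = 0*2 + 2*3 = 6
y[2] = 1*2 + 0*3 + 2*2 = 6
y[3] = -3*2 + 1*3 + 0*2 = -3
y[4] = -3*3 + 1*2 = -7
y[5] = -3*2 = -6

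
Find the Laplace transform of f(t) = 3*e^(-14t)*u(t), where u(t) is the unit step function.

Standard Laplace transform pair:
e^(-at)*u(t) <-> 1/(s+a)
With a = 14: L{3*e^(-14t)*u(t)} = 3/(s+14), ROC: Re(s) > -14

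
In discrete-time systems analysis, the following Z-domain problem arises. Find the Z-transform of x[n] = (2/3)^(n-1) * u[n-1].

Time-shifting property: if X(z) = Z{x[n]}, then Z{x[n-d]} = z^(-d) * X(z)
X(z) = z/(z - 2/3) for x[n] = (2/3)^n * u[n]
Z{x[n-1]} = z^(-1) * z/(z - 2/3) = 1/(z - 2/3)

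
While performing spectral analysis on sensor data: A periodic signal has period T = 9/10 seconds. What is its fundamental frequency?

The fundamental frequency is the reciprocal of the period.
f = 1/T = 1/(9/10) = 10/9 Hz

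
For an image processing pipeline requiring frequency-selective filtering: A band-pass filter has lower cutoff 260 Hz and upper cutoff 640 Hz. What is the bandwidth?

Bandwidth = f_high - f_low
= 640 Hz - 260 Hz = 380 Hz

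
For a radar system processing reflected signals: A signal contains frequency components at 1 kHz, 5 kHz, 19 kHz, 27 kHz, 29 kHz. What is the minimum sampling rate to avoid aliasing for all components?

The highest frequency component is f_max = 29 kHz.
Nyquist rate = 2 * f_max = 2 * 29 kHz = 58 kHz.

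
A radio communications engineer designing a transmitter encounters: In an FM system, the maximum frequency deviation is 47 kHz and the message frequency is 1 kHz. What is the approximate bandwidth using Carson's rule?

Carson's rule: BW = 2*(delta_f + f_m)
= 2*(47 + 1) kHz = 96 kHz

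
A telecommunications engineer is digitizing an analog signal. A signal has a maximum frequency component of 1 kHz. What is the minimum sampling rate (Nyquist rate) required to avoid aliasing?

By the Nyquist-Shannon sampling theorem,
the minimum sampling rate (Nyquist rate) must be at least 2 * f_max.
Nyquist rate = 2 * 1 kHz = 2 kHz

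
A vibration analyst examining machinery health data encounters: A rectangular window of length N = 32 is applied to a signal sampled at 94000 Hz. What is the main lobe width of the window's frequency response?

For a rectangular window of length N,
the main lobe width in frequency is 2*f_s/N.
= 2*94000/32 = 5875 Hz
This determines the minimum frequency separation for resolving two sinusoids.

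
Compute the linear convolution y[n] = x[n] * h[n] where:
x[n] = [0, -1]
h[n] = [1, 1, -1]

y[n] = sum_k x[k]*h[n-k]. Output length = len(x) + len(h) - 1 = 2 + 3 - 1 = 4.
y[0] = 0*1 = 0
y[1] = -1*1 + 0*1 = -1
y[2] = -1*1 + 0*-1 = -1
y[3] = -1*-1 = 1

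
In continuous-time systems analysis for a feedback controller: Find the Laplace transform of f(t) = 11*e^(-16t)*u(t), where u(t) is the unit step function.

Standard Laplace transform pair:
e^(-at)*u(t) <-> 1/(s+a)
With a = 16: L{11*e^(-16t)*u(t)} = 11/(s+16), ROC: Re(s) > -16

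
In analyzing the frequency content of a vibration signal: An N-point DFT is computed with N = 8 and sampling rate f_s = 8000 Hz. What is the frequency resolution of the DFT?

DFT frequency resolution = f_s / N
= 8000 / 8 = 1000 Hz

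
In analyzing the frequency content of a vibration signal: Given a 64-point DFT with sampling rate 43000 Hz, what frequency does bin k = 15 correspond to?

The frequency of DFT bin k is: f_k = k * f_s / N
f_15 = 15 * 43000 / 64 = 80625/8 Hz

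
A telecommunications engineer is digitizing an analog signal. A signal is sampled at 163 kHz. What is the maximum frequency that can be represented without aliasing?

The maximum frequency that can be represented without aliasing
is the Nyquist frequency: f_max = f_s / 2 = 163 kHz / 2 = 163/2 kHz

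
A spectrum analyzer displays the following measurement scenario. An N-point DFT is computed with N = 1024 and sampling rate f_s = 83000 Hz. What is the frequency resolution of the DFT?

DFT frequency resolution = f_s / N
= 83000 / 1024 = 10375/128 Hz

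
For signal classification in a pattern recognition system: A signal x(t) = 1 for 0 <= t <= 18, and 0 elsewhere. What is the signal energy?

Energy = integral of |x(t)|^2 dt over the signal duration
= 1^2 * 18 = 1 * 18 = 18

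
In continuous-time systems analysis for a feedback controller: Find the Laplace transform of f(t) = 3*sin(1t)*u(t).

Standard pair: sin(wt)*u(t) <-> w/(s^2+w^2)
With w = 1: L{3*sin(1t)*u(t)} = 3/(s^2+1)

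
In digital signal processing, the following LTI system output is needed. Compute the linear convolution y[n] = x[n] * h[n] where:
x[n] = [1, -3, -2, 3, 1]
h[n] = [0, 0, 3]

y[n] = sum_k x[k]*h[n-k]. Output length = len(x) + len(h) - 1 = 5 + 3 - 1 = 7.
y[0] = 1*0 = 0
y[1] = -3*0 + 1*0 = 0
y[2] = -2*0 + -3*0 + 1*3 = 3
y[3] = 3*0 + -2*0 + -3*3 = -9
y[4] = 1*0 + 3*0 + -2*3 = -6
y[5] = 1*0 + 3*3 = 9
y[6] = 1*3 = 3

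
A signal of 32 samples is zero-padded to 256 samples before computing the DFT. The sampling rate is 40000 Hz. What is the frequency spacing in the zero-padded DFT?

Original DFT: N = 32, resolution = f_s/N = 40000/32 = 1250 Hz
Zero-padded DFT: N = 256, resolution = f_s/N = 40000/256 = 625/4 Hz
Zero-padding interpolates the spectrum (finer frequency grid)
but does NOT improve the true spectral resolution (ability to resolve close frequencies).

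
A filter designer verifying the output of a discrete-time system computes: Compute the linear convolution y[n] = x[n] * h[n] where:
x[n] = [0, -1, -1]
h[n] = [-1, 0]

y[n] = sum_k x[k]*h[n-k]. Output length = len(x) + len(h) - 1 = 3 + 2 - 1 = 4.
y[0] = 0*-1 = 0
y[1] = -1*-1 + 0*0 = 1
y[2] = -1*-1 + -1*0 = 1
y[3] = -1*0 = 0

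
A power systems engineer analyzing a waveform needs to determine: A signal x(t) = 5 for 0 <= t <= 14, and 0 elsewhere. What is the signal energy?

Energy = integral of |x(t)|^2 dt over the signal duration
= 5^2 * 14 = 25 * 14 = 350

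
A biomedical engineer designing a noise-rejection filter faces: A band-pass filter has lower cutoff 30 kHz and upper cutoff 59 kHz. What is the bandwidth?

Bandwidth = f_high - f_low
= 59 kHz - 30 kHz = 29 kHz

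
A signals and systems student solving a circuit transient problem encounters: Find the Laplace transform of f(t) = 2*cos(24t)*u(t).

Standard pair: cos(wt)*u(t) <-> s/(s^2+w^2)
With w = 24: L{2*cos(24t)*u(t)} = 2s/(s^2+576)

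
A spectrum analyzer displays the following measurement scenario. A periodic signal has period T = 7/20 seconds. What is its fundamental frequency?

The fundamental frequency is the reciprocal of the period.
f = 1/T = 1/(7/20) = 20/7 Hz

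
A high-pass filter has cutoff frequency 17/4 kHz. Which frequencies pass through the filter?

A high-pass filter passes all frequencies above the cutoff frequency 17/4 kHz and attenuates lower frequencies.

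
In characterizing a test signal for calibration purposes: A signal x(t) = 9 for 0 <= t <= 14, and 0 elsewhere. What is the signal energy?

Energy = integral of |x(t)|^2 dt over the signal duration
= 9^2 * 14 = 81 * 14 = 1134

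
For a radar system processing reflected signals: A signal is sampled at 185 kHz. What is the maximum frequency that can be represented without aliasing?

The maximum frequency that can be represented without aliasing
is the Nyquist frequency: f_max = f_s / 2 = 185 kHz / 2 = 185/2 kHz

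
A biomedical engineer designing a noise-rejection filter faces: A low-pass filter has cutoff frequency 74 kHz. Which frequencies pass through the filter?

A low-pass filter passes all frequencies below the cutoff frequency 74 kHz and attenuates higher frequencies.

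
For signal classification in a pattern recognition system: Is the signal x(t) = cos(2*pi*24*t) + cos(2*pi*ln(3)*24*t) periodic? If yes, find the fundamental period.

f1 = 24 Hz, f2 = 24*ln(3) Hz
Ratio f2/f1 = ln(3), which is irrational.
Since the frequency ratio is irrational, no common period exists.
The signal is not periodic.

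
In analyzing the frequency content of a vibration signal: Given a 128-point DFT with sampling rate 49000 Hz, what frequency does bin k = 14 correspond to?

The frequency of DFT bin k is: f_k = k * f_s / N
f_14 = 14 * 49000 / 128 = 42875/8 Hz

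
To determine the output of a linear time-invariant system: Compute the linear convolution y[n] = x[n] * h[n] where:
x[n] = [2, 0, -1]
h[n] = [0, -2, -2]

y[n] = sum_k x[k]*h[n-k]. Output length = len(x) + len(h) - 1 = 3 + 3 - 1 = 5.
y[0] = 2*0 = 0
y[1] = 0*0 + 2*-2 = -4
y[2] = -1*0 + 0*-2 + 2*-2 = -4
y[3] = -1*-2 + 0*-2 = 2
y[4] = -1*-2 = 2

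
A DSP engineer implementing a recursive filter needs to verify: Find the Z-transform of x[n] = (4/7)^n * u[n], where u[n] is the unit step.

The Z-transform of a^n * u[n] is z/(z-a) for |z| > |a|.
Here a = 4/7, so X(z) = z/(z - (4/7)) = 7z/(7z - 4)
ROC: |z| > 4/7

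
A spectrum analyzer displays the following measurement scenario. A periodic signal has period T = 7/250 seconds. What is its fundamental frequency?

The fundamental frequency is the reciprocal of the period.
f = 1/T = 1/(7/250) = 250/7 Hz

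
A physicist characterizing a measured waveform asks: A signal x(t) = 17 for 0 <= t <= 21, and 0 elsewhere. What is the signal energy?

Energy = integral of |x(t)|^2 dt over the signal duration
= 17^2 * 21 = 289 * 21 = 6069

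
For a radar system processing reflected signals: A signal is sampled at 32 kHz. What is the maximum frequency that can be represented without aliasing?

The maximum frequency that can be represented without aliasing
is the Nyquist frequency: f_max = f_s / 2 = 32 kHz / 2 = 16 kHz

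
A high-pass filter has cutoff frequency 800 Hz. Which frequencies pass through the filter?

A high-pass filter passes all frequencies above the cutoff frequency 800 Hz and attenuates lower frequencies.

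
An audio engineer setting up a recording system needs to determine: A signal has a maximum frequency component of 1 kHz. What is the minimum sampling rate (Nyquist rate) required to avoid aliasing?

By the Nyquist-Shannon sampling theorem,
the minimum sampling rate (Nyquist rate) must be at least 2 * f_max.
Nyquist rate = 2 * 1 kHz = 2 kHz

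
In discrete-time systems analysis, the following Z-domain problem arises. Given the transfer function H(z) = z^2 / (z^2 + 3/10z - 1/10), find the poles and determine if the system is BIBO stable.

Poles are roots of the denominator: z^2 + 3/10z - 1/10 = 0.
Quadratic formula: z = [-(3/10) +/- sqrt((3/10)^2 - 4*(-1/10))] / 2
Discriminant = 9/100 + 2/5 = 49/100; sqrt = 7/10.
z = (-3/10 +/- 7/10) / 2 => z = 1/5 or z = -1/2.
|p1| = 1/5, |p2| = 1/2.
For BIBO stability, all poles must lie inside the unit circle (|p| < 1).
System is STABLE since both |p| < 1.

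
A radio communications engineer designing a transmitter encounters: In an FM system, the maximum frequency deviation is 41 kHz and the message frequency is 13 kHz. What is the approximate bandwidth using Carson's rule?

Carson's rule: BW = 2*(delta_f + f_m)
= 2*(41 + 13) kHz = 108 kHz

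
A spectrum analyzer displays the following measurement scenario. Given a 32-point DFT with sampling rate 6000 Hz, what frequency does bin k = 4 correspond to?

The frequency of DFT bin k is: f_k = k * f_s / N
f_4 = 4 * 6000 / 32 = 750 Hz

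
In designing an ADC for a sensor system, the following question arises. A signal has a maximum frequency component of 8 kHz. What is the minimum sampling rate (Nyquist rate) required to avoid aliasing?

By the Nyquist-Shannon sampling theorem,
the minimum sampling rate (Nyquist rate) must be at least 2 * f_max.
Nyquist rate = 2 * 8 kHz = 16 kHz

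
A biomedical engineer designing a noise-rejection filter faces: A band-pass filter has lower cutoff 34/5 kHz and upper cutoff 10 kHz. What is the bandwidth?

Bandwidth = f_high - f_low
= 10 kHz - 34/5 kHz = 16/5 kHz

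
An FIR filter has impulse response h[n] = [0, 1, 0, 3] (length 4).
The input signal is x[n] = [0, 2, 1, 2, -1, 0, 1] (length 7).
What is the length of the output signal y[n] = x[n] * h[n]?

For linear convolution, the output length is:
len(y) = len(x) + len(h) - 1 = 7 + 4 - 1 = 10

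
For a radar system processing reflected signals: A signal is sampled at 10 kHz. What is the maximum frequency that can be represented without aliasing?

The maximum frequency that can be represented without aliasing
is the Nyquist frequency: f_max = f_s / 2 = 10 kHz / 2 = 5 kHz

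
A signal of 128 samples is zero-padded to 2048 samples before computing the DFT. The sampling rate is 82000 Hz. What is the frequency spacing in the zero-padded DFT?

Original DFT: N = 128, resolution = f_s/N = 82000/128 = 5125/8 Hz
Zero-padded DFT: N = 2048, resolution = f_s/N = 82000/2048 = 5125/128 Hz
Zero-padding interpolates the spectrum (finer frequency grid)
but does NOT improve the true spectral resolution (ability to resolve close frequencies).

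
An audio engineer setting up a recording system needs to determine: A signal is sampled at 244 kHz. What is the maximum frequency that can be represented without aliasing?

The maximum frequency that can be represented without aliasing
is the Nyquist frequency: f_max = f_s / 2 = 244 kHz / 2 = 122 kHz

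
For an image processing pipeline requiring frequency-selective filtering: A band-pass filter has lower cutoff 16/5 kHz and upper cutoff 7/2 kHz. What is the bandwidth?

Bandwidth = f_high - f_low
= 7/2 kHz - 16/5 kHz = 3/10 kHz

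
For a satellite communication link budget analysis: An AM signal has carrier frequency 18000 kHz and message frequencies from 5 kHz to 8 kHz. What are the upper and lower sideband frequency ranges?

Upper sideband (USB) = fc + [fm_low, fm_high] = 18000 + [5, 8] = [18005, 18008] kHz
Lower sideband (LSB) = fc - [fm_high, fm_low] = 18000 - [8, 5] = [17992, 17995] kHz
Total occupied spectrum: 17992 kHz to 18008 kHz (plus carrier at 18000 kHz)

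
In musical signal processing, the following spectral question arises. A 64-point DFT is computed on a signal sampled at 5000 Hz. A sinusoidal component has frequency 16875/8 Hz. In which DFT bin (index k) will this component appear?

DFT frequency resolution = f_s/N = 5000/64 = 625/8 Hz
Bin index k = f_signal / resolution = 16875/8 / 625/8 = 27
The signal frequency 16875/8 Hz falls in DFT bin k = 27.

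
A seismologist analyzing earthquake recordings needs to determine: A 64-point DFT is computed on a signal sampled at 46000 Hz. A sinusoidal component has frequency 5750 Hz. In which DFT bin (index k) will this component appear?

DFT frequency resolution = f_s/N = 46000/64 = 2875/4 Hz
Bin index k = f_signal / resolution = 5750 / 2875/4 = 8
The signal frequency 5750 Hz falls in DFT bin k = 8.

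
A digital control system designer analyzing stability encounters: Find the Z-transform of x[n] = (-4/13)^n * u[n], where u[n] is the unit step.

The Z-transform of a^n * u[n] is z/(z-a) for |z| > |a|.
Here a = -4/13, so X(z) = z/(z - (-4/13)) = 13z/(13z + 4)
ROC: |z| > 4/13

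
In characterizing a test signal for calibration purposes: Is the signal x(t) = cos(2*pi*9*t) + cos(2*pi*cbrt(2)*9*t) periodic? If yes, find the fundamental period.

f1 = 9 Hz, f2 = 9*cbrt(2) Hz
Ratio f2/f1 = cbrt(2), which is irrational.
Since the frequency ratio is irrational, no common period exists.
The signal is not periodic.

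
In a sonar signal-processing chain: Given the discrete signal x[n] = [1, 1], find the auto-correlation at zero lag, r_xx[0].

The auto-correlation at zero lag r_xx[0] equals the signal energy.
r_xx[0] = sum of x[n]^2 = 1^2 + 1^2
= 1 + 1 = 2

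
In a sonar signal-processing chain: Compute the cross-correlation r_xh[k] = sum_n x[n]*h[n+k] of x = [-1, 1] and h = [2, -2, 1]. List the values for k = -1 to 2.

Both sequences indexed from 0 and zero outside their support.
Lags with overlap: k = -1 to 2.
  r_xh[-1] = x[1]*h[0] = 2
  r_xh[0] = x[0]*h[0] + x[1]*h[1] = -4
  r_xh[1] = x[0]*h[1] + x[1]*h[2] = 3
  r_xh[2] = x[0]*h[2] = -1
r_xh = [2, -4, 3, -1] (for k = -1, ..., 2)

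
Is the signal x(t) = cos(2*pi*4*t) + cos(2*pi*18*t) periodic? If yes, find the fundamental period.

f1 = 4 Hz, f2 = 18 Hz
Period T1 = 1/4, T2 = 1/18
Ratio T1/T2 = 18/4, which is rational.
The signal is periodic with fundamental period T = 1/GCD(4,18) = 1/2 s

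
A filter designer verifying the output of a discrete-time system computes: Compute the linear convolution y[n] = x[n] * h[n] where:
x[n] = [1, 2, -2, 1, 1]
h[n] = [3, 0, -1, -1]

y[n] = sum_k x[k]*h[n-k]. Output length = len(x) + len(h) - 1 = 5 + 4 - 1 = 8.
y[0] = 1*3 = 3
y[1] = 2*3 + 1*0 = 6
y[2] = -2*3 + 2*0 + 1*-1 = -7
y[3] = 1*3 + -2*0 + 2*-1 + 1*-1 = 0
y[4] = 1*3 + 1*0 + -2*-1 + 2*-1 = 3
y[5] = 1*0 + 1*-1 + -2*-1 = 1
y[6] = 1*-1 + 1*-1 = -2
y[7] = 1*-1 = -1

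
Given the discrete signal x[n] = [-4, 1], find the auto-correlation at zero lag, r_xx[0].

The auto-correlation at zero lag r_xx[0] equals the signal energy.
r_xx[0] = sum of x[n]^2 = (-4)^2 + 1^2
= 16 + 1 = 17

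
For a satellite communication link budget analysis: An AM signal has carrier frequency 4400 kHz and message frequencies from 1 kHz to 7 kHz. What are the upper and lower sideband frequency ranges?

Upper sideband (USB) = fc + [fm_low, fm_high] = 4400 + [1, 7] = [4401, 4407] kHz
Lower sideband (LSB) = fc - [fm_high, fm_low] = 4400 - [7, 1] = [4393, 4399] kHz
Total occupied spectrum: 4393 kHz to 4407 kHz (plus carrier at 4400 kHz)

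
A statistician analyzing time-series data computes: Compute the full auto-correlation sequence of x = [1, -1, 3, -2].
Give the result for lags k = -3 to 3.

r_xx[k] = sum_m x[m]*x[m+k], indexed from 0, for k = -3 to 3:
  r_xx[-3] = x[3]*x[0] = -2
  r_xx[-2] = x[2]*x[0] + x[3]*x[1] = 5
  r_xx[-1] = x[1]*x[0] + x[2]*x[1] + x[3]*x[2] = -10
  r_xx[0] = x[0]*x[0] + x[1]*x[1] + x[2]*x[2] + x[3]*x[3] = 15
  r_xx[1] = x[0]*x[1] + x[1]*x[2] + x[2]*x[3] = -10
  r_xx[2] = x[0]*x[2] + x[1]*x[3] = 5
  r_xx[3] = x[0]*x[3] = -2
r_xx = [-2, 5, -10, 15, -10, 5, -2]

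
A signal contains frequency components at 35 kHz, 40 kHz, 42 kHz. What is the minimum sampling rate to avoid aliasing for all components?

The highest frequency component is f_max = 42 kHz.
Nyquist rate = 2 * f_max = 2 * 42 kHz = 84 kHz.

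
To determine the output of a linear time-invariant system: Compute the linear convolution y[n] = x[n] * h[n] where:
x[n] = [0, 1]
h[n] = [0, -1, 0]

y[n] = sum_k x[k]*h[n-k]. Output length = len(x) + len(h) - 1 = 2 + 3 - 1 = 4.
y[0] = 0*0 = 0
y[1] = 1*0 + 0*-1 = 0
y[2] = 1*-1 + 0*0 = -1
y[3] = 1*0 = 0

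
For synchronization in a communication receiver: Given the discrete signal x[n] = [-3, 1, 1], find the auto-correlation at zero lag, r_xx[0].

The auto-correlation at zero lag r_xx[0] equals the signal energy.
r_xx[0] = sum of x[n]^2 = (-3)^2 + 1^2 + 1^2
= 9 + 1 + 1 = 11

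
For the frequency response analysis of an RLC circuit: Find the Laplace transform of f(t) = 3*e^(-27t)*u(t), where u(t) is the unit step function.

Standard Laplace transform pair:
e^(-at)*u(t) <-> 1/(s+a)
With a = 27: L{3*e^(-27t)*u(t)} = 3/(s+27), ROC: Re(s) > -27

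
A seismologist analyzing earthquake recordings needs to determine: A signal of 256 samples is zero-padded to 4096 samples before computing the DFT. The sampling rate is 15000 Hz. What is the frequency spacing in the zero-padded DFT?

Original DFT: N = 256, resolution = f_s/N = 15000/256 = 1875/32 Hz
Zero-padded DFT: N = 4096, resolution = f_s/N = 15000/4096 = 1875/512 Hz
Zero-padding interpolates the spectrum (finer frequency grid)
but does NOT improve the true spectral resolution (ability to resolve close frequencies).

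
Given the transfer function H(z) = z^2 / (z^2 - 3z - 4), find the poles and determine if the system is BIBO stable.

Poles are roots of the denominator: z^2 - 3z - 4 = 0.
Quadratic formula: z = [-(-3) +/- sqrt((-3)^2 - 4*(-4))] / 2
Discriminant = 9 + 16 = 25; sqrt = 5.
z = (3 +/- 5) / 2 => z = 4 or z = -1.
|p1| = 1, |p2| = 4.
For BIBO stability, all poles must lie inside the unit circle (|p| < 1).
System is UNSTABLE since at least one |p| >= 1.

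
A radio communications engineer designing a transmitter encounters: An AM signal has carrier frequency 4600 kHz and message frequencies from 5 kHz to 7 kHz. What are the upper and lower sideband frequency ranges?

Upper sideband (USB) = fc + [fm_low, fm_high] = 4600 + [5, 7] = [4605, 4607] kHz
Lower sideband (LSB) = fc - [fm_high, fm_low] = 4600 - [7, 5] = [4593, 4595] kHz
Total occupied spectrum: 4593 kHz to 4607 kHz (plus carrier at 4600 kHz)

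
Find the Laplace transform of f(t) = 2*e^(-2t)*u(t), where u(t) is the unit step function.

Standard Laplace transform pair:
e^(-at)*u(t) <-> 1/(s+a)
With a = 2: L{2*e^(-2t)*u(t)} = 2/(s+2), ROC: Re(s) > -2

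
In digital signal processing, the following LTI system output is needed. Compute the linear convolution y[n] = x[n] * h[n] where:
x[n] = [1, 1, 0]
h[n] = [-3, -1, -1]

y[n] = sum_k x[k]*h[n-k]. Output length = len(x) + len(h) - 1 = 3 + 3 - 1 = 5.
y[0] = 1*-3 = -3
y[1] = 1*-3 + 1*-1 = -4
y[2] = 0*-3 + 1*-1 + 1*-1 = -2
y[3] = 0*-1 + 1*-1 = -1
y[4] = 0*-1 = 0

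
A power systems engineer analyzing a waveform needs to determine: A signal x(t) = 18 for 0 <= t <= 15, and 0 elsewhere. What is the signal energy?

Energy = integral of |x(t)|^2 dt over the signal duration
= 18^2 * 15 = 324 * 15 = 4860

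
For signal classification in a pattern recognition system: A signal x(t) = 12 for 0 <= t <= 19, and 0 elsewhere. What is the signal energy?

Energy = integral of |x(t)|^2 dt over the signal duration
= 12^2 * 19 = 144 * 19 = 2736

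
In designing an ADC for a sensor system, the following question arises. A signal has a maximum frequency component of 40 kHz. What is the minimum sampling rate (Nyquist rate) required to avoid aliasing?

By the Nyquist-Shannon sampling theorem,
the minimum sampling rate (Nyquist rate) must be at least 2 * f_max.
Nyquist rate = 2 * 40 kHz = 80 kHz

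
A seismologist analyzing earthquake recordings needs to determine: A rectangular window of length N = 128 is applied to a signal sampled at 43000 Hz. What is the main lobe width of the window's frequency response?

For a rectangular window of length N,
the main lobe width in frequency is 2*f_s/N.
= 2*43000/128 = 5375/8 Hz
This determines the minimum frequency separation for resolving two sinusoids.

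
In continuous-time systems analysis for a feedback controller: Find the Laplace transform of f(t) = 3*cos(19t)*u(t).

Standard pair: cos(wt)*u(t) <-> s/(s^2+w^2)
With w = 19: L{3*cos(19t)*u(t)} = 3s/(s^2+361)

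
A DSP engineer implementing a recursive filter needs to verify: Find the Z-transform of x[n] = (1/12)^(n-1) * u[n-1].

Time-shifting property: if X(z) = Z{x[n]}, then Z{x[n-d]} = z^(-d) * X(z)
X(z) = z/(z - 1/12) for x[n] = (1/12)^n * u[n]
Z{x[n-1]} = z^(-1) * z/(z - 1/12) = 1/(z - 1/12)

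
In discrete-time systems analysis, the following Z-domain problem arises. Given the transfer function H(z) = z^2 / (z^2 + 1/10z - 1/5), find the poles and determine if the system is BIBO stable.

Poles are roots of the denominator: z^2 + 1/10z - 1/5 = 0.
Quadratic formula: z = [-(1/10) +/- sqrt((1/10)^2 - 4*(-1/5))] / 2
Discriminant = 1/100 + 4/5 = 81/100; sqrt = 9/10.
z = (-1/10 +/- 9/10) / 2 => z = 2/5 or z = -1/2.
|p1| = 1/2, |p2| = 2/5.
For BIBO stability, all poles must lie inside the unit circle (|p| < 1).
System is STABLE since both |p| < 1.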